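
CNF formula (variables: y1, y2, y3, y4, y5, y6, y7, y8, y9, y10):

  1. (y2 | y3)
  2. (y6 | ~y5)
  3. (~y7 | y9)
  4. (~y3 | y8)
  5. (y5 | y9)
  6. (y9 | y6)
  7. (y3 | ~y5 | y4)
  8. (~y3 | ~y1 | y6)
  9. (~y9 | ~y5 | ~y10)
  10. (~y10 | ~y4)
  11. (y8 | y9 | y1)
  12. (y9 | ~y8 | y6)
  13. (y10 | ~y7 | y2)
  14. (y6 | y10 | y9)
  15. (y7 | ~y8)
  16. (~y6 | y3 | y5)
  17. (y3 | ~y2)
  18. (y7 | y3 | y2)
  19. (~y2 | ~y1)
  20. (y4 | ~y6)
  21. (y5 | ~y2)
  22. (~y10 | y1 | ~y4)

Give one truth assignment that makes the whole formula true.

y1=F  y2=F  y3=T  y4=F  y5=F  y6=F  y7=T  y8=T  y9=T  y10=T

Set y1 = False and propagate.
For the remaining variables, y2 = False, y3 = True, y4 = False, y5 = False, y6 = False, y7 = True, y8 = True, y9 = True, y10 = True works.
Every clause has at least one true literal under this assignment.
Check each clause:
  1. (y3 | y2) — y3 is true.
  2. (~y5 | y6) — ~y5 is true.
  3. (~y7 | y9) — y9 is true.
  4. (y8 | ~y3) — y8 is true.
  5. (y9 | y5) — y9 is true.
  6. (y6 | y9) — y9 is true.
  7. (~y5 | y4 | y3) — y3 is true.
  8. (~y3 | y6 | ~y1) — ~y1 is true.
  9. (~y5 | ~y9 | ~y10) — ~y5 is true.
  10. (~y10 | ~y4) — ~y4 is true.
  11. (y8 | y1 | y9) — y8 is true.
  12. (y6 | y9 | ~y8) — y9 is true.
  13. (y2 | y10 | ~y7) — y10 is true.
  14. (y6 | y10 | y9) — y9 is true.
  15. (y7 | ~y8) — y7 is true.
  16. (~y6 | y3 | y5) — ~y6 is true.
  17. (y3 | ~y2) — y3 is true.
  18. (y2 | y3 | y7) — y3 is true.
  19. (~y2 | ~y1) — ~y1 is true.
  20. (~y6 | y4) — ~y6 is true.
  21. (~y2 | y5) — ~y2 is true.
  22. (~y10 | ~y4 | y1) — ~y4 is true.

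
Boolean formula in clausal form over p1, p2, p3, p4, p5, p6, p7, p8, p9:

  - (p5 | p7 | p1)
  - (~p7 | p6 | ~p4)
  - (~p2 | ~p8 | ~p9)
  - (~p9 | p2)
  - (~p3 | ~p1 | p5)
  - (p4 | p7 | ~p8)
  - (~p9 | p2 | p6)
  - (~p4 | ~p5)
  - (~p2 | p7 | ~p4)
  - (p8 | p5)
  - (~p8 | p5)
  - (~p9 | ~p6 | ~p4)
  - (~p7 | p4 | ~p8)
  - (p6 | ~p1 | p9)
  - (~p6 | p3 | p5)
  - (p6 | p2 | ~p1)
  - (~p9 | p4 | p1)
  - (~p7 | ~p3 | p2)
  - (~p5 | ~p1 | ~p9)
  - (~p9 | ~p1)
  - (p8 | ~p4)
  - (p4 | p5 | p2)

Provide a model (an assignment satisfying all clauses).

p1=T, p2=F, p3=F, p4=F, p5=T, p6=T, p7=F, p8=F, p9=F

Check each clause:
  1. (p7 | p1 | p5) — p1 is true.
  2. (p6 | ~p7 | ~p4) — ~p7 is true.
  3. (~p2 | ~p9 | ~p8) — ~p8 is true.
  4. (~p9 | p2) — ~p9 is true.
  5. (~p1 | p5 | ~p3) — p5 is true.
  6. (p4 | ~p8 | p7) — ~p8 is true.
  7. (~p9 | p2 | p6) — p6 is true.
  8. (~p4 | ~p5) — ~p4 is true.
  9. (p7 | ~p2 | ~p4) — ~p4 is true.
  10. (p8 | p5) — p5 is true.
  11. (p5 | ~p8) — ~p8 is true.
  12. (~p4 | ~p6 | ~p9) — ~p4 is true.
  13. (~p8 | ~p7 | p4) — ~p8 is true.
  14. (p6 | p9 | ~p1) — p6 is true.
  15. (p5 | ~p6 | p3) — p5 is true.
  16. (p6 | p2 | ~p1) — p6 is true.
  17. (p4 | ~p9 | p1) — p1 is true.
  18. (p2 | ~p7 | ~p3) — ~p7 is true.
  19. (~p1 | ~p5 | ~p9) — ~p9 is true.
  20. (~p9 | ~p1) — ~p9 is true.
  21. (~p4 | p8) — ~p4 is true.
  22. (p4 | p5 | p2) — p5 is true.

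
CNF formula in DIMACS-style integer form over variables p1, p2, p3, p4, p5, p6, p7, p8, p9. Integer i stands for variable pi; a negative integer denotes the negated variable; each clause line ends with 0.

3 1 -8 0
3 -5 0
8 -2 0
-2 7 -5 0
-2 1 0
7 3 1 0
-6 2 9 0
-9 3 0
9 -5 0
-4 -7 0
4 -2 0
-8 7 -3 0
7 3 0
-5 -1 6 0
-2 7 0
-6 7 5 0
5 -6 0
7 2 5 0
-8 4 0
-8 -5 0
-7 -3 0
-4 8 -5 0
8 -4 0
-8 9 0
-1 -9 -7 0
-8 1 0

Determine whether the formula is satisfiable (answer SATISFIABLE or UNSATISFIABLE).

SATISFIABLE

Set p1 = False and propagate.
  then p2 is forced to False.
  then p8 is forced to False.
  then p4 is forced to False.
The remaining clauses are satisfied by p3 = False, p5 = False, p6 = False, p7 = True, p9 = False.
So p1=False, p2=False, p3=False, p4=False, p5=False, p6=False, p7=True, p8=False, p9=False is a satisfying assignment.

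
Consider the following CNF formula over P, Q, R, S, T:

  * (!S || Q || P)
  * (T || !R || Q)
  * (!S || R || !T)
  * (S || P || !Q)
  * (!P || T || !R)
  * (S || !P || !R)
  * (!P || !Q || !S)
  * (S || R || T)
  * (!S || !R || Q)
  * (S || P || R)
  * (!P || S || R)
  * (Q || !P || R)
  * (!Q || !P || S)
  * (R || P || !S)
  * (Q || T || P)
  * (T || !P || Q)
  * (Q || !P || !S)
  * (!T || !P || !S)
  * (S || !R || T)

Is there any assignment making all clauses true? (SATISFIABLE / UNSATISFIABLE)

SATISFIABLE

Branch on P: take P = False.
Branch on Q: take Q = True.
  then S is forced to True.
  then R is forced to True.
T is now unconstrained; take T = True.
Every clause has at least one true literal under this assignment.
So P = F, Q = T, R = T, S = T, T = T is a satisfying assignment.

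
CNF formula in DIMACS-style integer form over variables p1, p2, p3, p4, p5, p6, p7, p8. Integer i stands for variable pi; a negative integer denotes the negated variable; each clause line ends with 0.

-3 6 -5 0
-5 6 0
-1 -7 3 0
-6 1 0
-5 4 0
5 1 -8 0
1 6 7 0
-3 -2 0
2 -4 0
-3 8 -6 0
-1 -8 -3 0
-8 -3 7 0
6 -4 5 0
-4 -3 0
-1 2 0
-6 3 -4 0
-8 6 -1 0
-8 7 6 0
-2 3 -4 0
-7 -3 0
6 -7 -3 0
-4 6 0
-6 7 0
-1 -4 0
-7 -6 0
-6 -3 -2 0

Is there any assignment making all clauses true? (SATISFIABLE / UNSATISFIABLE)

SATISFIABLE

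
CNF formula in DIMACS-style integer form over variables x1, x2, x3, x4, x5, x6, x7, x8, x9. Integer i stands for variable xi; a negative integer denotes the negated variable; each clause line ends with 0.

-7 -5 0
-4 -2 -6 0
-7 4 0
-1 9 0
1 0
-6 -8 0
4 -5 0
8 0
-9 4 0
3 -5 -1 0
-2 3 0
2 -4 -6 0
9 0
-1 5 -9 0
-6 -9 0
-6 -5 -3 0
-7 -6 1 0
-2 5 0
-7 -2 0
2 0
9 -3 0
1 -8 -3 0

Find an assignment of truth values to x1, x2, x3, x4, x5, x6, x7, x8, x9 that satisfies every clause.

(x1) is a unit clause, so x1 = True.
(x9) is a unit clause, so x9 = True.
Unit propagation: (x8) forces x8 = True.
Unit propagation: (NOT x6) forces x6 = False.
(x4) is a unit clause, so x4 = True.
(x5) is a unit clause, so x5 = True.
The clause (NOT x7) is unit: x7 must be False.
(x3) is a unit clause, so x3 = True.
Unit propagation: (x2) forces x2 = True.
Every clause has at least one true literal under this assignment.

x1 = True, x2 = True, x3 = True, x4 = True, x5 = True, x6 = False, x7 = False, x8 = True, x9 = True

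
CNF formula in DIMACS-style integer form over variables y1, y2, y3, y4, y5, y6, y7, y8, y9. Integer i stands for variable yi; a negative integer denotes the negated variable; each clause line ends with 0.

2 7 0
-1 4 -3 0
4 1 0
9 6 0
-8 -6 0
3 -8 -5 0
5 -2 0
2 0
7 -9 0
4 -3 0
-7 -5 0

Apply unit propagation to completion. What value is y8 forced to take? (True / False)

Unit clause (y2) sets y2 = True.
In (¬y2 ∨ y5), ¬y2 is now false; y5 must hold, so y5 = True.
In (¬y5 ∨ ¬y7), ¬y5 is now false; ¬y7 must hold, so y7 = False.
From (y7 ∨ ¬y9) and y7 = False: y9 = False.
In (y6 ∨ y9), y9 is now false; y6 must hold, so y6 = True.
(¬y6 ∨ ¬y8): since y6 = True, the clause reduces to (¬y8). y8 = False.

False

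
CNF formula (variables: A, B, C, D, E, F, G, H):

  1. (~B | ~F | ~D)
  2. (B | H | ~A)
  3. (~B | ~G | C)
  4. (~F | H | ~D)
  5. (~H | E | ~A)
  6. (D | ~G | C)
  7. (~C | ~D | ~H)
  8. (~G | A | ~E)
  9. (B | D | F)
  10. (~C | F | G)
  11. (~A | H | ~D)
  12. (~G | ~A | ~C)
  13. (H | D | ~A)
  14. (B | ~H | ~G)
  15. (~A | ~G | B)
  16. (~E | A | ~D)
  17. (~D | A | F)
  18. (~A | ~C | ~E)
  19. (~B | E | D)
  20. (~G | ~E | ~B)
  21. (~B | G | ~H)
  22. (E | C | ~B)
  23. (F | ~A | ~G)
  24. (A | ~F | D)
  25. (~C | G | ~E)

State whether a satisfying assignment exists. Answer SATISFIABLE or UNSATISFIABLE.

SATISFIABLE

Try A = True.
Try B = False.
  then H is forced to True.
  then E is forced to True.
  then G is forced to False.
  then C is forced to False.
Branch on D: take D = False.
  then F is forced to True.
Every clause has at least one true literal under this assignment.
So A = T, B = F, C = F, D = F, E = T, F = T, G = F, H = T is a satisfying assignment.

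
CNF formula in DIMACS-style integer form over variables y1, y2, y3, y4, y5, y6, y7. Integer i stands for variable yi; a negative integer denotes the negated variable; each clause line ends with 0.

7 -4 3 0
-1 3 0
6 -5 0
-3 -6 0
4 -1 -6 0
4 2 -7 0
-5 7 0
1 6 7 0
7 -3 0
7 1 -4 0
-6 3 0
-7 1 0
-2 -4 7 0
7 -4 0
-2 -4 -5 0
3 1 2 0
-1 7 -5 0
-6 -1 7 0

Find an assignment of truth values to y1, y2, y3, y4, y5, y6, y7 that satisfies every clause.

y1=T  y2=T  y3=T  y4=T  y5=F  y6=F  y7=T

Check each clause:
  1. (y3 || y7 || !y4) — y3 is true.
  2. (y3 || !y1) — y3 is true.
  3. (!y5 || y6) — !y5 is true.
  4. (!y6 || !y3) — !y6 is true.
  5. (y4 || !y6 || !y1) — !y6 is true.
  6. (y4 || y2 || !y7) — y2 is true.
  7. (y7 || !y5) — !y5 is true.
  8. (y7 || y6 || y1) — y1 is true.
  9. (!y3 || y7) — y7 is true.
  10. (!y4 || y1 || y7) — y1 is true.
  11. (!y6 || y3) — !y6 is true.
  12. (!y7 || y1) — y1 is true.
  13. (y7 || !y4 || !y2) — y7 is true.
  14. (!y4 || y7) — y7 is true.
  15. (!y2 || !y5 || !y4) — !y5 is true.
  16. (y2 || y3 || y1) — y1 is true.
  17. (y7 || !y1 || !y5) — !y5 is true.
  18. (y7 || !y1 || !y6) — !y6 is true.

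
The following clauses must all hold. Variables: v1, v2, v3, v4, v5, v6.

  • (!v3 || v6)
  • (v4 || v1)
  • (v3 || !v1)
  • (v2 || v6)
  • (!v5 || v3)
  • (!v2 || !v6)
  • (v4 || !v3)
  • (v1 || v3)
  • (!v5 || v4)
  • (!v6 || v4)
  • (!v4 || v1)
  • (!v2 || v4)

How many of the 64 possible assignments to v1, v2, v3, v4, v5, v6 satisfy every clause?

Satisfying assignments:
  v1=1 v2=0 v3=1 v4=1 v5=0 v6=1
  v1=1 v2=0 v3=1 v4=1 v5=1 v6=1
That's 2 in total.

2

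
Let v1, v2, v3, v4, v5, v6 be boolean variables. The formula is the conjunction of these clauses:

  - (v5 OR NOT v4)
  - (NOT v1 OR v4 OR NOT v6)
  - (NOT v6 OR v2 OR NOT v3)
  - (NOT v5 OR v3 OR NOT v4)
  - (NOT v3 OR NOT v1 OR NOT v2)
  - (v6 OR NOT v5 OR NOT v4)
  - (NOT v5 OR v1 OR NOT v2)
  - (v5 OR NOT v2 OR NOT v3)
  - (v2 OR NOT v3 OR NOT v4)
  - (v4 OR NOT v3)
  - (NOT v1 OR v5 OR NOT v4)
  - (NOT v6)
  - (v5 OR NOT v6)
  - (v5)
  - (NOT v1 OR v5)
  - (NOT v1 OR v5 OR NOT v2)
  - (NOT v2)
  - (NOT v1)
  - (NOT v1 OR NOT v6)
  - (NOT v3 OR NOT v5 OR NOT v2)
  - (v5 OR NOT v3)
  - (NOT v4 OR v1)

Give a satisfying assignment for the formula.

v1=0, v2=0, v3=0, v4=0, v5=1, v6=0

Unit propagation: (NOT v6) forces v6 = False.
(v5) is a unit clause, so v5 = True.
(NOT v4) is a unit clause, so v4 = False.
The clause (NOT v3) is unit: v3 must be False.
Unit propagation: (NOT v2) forces v2 = False.
The clause (NOT v1) is unit: v1 must be False.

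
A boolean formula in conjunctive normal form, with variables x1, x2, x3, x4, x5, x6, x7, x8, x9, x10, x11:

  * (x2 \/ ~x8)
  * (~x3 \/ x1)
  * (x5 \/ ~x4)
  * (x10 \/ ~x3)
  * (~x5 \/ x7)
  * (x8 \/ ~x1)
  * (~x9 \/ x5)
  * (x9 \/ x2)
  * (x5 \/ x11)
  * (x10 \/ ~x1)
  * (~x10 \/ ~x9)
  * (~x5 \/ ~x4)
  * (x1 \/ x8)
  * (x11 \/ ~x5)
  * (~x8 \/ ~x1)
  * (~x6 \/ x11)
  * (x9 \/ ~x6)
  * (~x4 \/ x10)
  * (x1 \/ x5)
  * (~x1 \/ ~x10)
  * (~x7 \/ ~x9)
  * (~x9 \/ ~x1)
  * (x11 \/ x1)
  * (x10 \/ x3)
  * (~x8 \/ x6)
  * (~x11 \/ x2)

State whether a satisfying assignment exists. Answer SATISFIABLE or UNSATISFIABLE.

x1 = True:
  propagation gives x8=True; an empty clause results — contradiction.
x1 = False:
  propagation gives x3=False, x8=True, x2=True, x5=True; an empty clause results — contradiction.
Every branch closes, so no satisfying assignment exists.

UNSATISFIABLE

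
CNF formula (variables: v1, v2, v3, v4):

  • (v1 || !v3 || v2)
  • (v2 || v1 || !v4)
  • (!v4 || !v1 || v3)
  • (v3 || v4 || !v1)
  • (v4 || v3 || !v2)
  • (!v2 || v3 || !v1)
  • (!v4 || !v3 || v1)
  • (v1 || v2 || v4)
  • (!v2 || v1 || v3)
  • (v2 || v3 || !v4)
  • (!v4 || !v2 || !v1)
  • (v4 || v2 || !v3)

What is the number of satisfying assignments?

3

The models are:
  v1=F v2=T v3=T v4=F
  v1=T v2=F v3=T v4=T
  v1=T v2=T v3=T v4=F
Count: 3.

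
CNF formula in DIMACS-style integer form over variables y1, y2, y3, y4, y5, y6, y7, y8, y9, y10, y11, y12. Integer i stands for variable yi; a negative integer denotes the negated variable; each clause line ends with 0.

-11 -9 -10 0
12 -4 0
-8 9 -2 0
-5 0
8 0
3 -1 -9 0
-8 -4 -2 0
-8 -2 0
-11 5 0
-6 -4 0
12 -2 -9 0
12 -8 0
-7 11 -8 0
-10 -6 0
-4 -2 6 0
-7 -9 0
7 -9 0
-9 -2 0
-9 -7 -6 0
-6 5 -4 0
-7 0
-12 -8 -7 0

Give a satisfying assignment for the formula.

y1 = T, y2 = F, y3 = F, y4 = T, y5 = F, y6 = F, y7 = F, y8 = T, y9 = F, y10 = F, y11 = F, y12 = T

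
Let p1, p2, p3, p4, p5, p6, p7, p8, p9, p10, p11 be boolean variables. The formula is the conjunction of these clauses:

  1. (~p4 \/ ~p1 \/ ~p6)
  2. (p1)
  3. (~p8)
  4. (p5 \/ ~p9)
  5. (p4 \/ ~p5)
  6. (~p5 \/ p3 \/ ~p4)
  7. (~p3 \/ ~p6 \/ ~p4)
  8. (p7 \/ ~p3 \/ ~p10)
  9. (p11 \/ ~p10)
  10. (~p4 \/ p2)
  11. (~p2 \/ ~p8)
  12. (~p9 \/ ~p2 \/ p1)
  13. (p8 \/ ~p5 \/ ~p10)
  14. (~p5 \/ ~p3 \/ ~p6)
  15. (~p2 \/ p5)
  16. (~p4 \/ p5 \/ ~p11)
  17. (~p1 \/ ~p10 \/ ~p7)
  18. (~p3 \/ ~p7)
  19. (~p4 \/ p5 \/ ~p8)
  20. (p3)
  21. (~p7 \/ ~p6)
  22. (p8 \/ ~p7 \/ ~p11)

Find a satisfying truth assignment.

p1=True, p2=True, p3=True, p4=True, p5=True, p6=False, p7=False, p8=False, p9=False, p10=False, p11=True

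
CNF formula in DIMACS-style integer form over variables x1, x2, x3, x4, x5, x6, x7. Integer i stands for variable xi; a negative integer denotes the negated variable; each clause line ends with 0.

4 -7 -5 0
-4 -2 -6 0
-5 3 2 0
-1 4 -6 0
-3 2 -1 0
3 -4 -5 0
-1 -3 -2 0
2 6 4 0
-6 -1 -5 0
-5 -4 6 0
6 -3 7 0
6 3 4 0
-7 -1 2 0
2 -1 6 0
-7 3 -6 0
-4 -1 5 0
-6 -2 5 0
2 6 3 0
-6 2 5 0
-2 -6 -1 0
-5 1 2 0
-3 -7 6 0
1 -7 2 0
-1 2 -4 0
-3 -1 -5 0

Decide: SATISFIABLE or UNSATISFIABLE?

SATISFIABLE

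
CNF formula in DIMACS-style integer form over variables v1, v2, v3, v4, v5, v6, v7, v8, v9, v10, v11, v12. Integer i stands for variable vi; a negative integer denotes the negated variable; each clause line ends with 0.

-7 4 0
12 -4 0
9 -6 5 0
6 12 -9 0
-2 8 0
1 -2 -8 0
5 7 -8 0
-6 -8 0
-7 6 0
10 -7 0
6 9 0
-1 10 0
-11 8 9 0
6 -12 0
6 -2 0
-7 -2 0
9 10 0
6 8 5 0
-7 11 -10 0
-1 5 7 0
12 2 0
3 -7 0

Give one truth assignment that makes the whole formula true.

v1=F, v2=F, v3=F, v4=F, v5=T, v6=T, v7=F, v8=F, v9=T, v10=T, v11=F, v12=T

v5 occurs only positively in the remaining clauses — set v5 = True.
Set v1 = False and propagate.
Branch on v2: take v2 = False.
  then v12 is forced to True.
  then v6 is forced to True.
  then v8 is forced to False.
The remaining clauses are satisfied by v3 = False, v4 = False, v7 = False, v9 = True, v10 = True, v11 = False.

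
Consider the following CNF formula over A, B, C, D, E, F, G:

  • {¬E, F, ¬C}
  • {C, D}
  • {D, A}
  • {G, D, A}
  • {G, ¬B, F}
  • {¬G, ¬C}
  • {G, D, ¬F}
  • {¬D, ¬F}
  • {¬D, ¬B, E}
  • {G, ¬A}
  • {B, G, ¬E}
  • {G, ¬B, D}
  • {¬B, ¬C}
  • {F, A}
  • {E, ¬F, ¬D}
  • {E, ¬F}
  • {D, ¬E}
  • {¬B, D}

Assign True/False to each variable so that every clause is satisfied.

A=True, B=False, C=False, D=True, E=False, F=False, G=True

Try A = True.
  then G is forced to True.
  then C is forced to False.
  then D is forced to True.
  then F is forced to False.
Branch on B: take B = False.
E is now unconstrained; take E = False.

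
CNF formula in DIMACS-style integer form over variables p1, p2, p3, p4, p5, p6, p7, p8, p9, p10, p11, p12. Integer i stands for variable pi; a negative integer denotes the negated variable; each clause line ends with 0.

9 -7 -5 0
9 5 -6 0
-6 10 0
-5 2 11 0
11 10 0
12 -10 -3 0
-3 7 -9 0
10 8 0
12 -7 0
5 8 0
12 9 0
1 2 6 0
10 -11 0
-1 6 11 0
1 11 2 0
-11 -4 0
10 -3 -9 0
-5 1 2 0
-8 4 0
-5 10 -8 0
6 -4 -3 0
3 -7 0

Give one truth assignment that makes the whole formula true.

p1 = False, p2 = True, p3 = False, p4 = True, p5 = False, p6 = False, p7 = False, p8 = True, p9 = True, p10 = True, p11 = False, p12 = False

Check each clause:
  1. (p9 OR NOT p5 OR NOT p7) — NOT p7 is true.
  2. (NOT p6 OR p5 OR p9) — p9 is true.
  3. (NOT p6 OR p10) — p10 is true.
  4. (NOT p5 OR p2 OR p11) — p2 is true.
  5. (p10 OR p11) — p10 is true.
  6. (p12 OR NOT p10 OR NOT p3) — NOT p3 is true.
  7. (NOT p9 OR p7 OR NOT p3) — NOT p3 is true.
  8. (p10 OR p8) — p8 is true.
  9. (p12 OR NOT p7) — NOT p7 is true.
  10. (p5 OR p8) — p8 is true.
  11. (p12 OR p9) — p9 is true.
  12. (p6 OR p2 OR p1) — p2 is true.
  13. (NOT p11 OR p10) — p10 is true.
  14. (NOT p1 OR p6 OR p11) — NOT p1 is true.
  15. (p2 OR p1 OR p11) — p2 is true.
  16. (NOT p4 OR NOT p11) — NOT p11 is true.
  17. (p10 OR NOT p9 OR NOT p3) — p10 is true.
  18. (p1 OR NOT p5 OR p2) — p2 is true.
  19. (p4 OR NOT p8) — p4 is true.
  20. (NOT p5 OR NOT p8 OR p10) — p10 is true.
  21. (p6 OR NOT p3 OR NOT p4) — NOT p3 is true.
  22. (NOT p7 OR p3) — NOT p7 is true.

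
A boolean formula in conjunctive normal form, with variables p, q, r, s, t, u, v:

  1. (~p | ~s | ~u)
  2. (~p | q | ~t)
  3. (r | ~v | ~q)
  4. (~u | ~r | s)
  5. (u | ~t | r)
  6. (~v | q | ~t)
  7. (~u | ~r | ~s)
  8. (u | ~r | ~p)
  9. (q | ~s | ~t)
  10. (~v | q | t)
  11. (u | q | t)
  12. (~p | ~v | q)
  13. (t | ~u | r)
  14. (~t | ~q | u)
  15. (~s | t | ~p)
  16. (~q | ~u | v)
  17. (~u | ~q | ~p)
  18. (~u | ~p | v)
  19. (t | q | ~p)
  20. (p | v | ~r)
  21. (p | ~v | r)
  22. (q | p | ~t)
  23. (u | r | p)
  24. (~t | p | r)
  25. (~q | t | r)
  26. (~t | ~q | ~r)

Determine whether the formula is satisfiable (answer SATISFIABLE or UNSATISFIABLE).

Set p = False and propagate.
The remaining clauses are satisfied by q = True, r = True, s = True, t = False, u = False, v = True.
Every clause has at least one true literal under this assignment.
So p = F, q = T, r = T, s = T, t = F, u = F, v = T is a satisfying assignment.

SATISFIABLE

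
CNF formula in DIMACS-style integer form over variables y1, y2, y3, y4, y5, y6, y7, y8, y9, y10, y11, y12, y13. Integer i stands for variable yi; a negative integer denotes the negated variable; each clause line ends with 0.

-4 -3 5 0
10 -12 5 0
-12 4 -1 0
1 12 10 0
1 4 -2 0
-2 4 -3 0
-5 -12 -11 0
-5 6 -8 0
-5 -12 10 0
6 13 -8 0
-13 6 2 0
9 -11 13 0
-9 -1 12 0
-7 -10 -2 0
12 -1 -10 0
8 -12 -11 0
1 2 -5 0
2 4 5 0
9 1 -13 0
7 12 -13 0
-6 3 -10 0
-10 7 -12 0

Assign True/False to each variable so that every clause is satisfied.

y1=T, y2=F, y3=F, y4=T, y5=T, y6=T, y7=T, y8=F, y9=F, y10=F, y11=T, y12=F, y13=T

Check each clause:
  1. (NOT y3 OR NOT y4 OR y5) — NOT y3 is true.
  2. (y5 OR NOT y12 OR y10) — NOT y12 is true.
  3. (y4 OR NOT y1 OR NOT y12) — y4 is true.
  4. (y1 OR y10 OR y12) — y1 is true.
  5. (NOT y2 OR y4 OR y1) — y1 is true.
  6. (NOT y2 OR y4 OR NOT y3) — y4 is true.
  7. (NOT y11 OR NOT y12 OR NOT y5) — NOT y12 is true.
  8. (NOT y8 OR y6 OR NOT y5) — NOT y8 is true.
  9. (NOT y5 OR NOT y12 OR y10) — NOT y12 is true.
  10. (y13 OR y6 OR NOT y8) — NOT y8 is true.
  11. (NOT y13 OR y2 OR y6) — y6 is true.
  12. (y13 OR y9 OR NOT y11) — y13 is true.
  13. (NOT y9 OR y12 OR NOT y1) — NOT y9 is true.
  14. (NOT y10 OR NOT y7 OR NOT y2) — NOT y2 is true.
  15. (NOT y10 OR y12 OR NOT y1) — NOT y10 is true.
  16. (NOT y12 OR NOT y11 OR y8) — NOT y12 is true.
  17. (y2 OR NOT y5 OR y1) — y1 is true.
  18. (y5 OR y2 OR y4) — y4 is true.
  19. (y1 OR y9 OR NOT y13) — y1 is true.
  20. (y12 OR y7 OR NOT y13) — y7 is true.
  21. (y3 OR NOT y6 OR NOT y10) — NOT y10 is true.
  22. (y7 OR NOT y12 OR NOT y10) — NOT y12 is true.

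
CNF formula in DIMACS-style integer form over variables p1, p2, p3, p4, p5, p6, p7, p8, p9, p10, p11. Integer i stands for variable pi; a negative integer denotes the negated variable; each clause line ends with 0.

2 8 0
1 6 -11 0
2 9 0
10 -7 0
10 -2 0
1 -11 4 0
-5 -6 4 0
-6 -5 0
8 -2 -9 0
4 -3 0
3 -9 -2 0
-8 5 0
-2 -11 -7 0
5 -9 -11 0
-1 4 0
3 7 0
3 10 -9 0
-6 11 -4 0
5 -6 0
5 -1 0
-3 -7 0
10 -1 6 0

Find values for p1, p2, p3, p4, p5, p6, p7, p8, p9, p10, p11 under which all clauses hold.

p1=F, p2=T, p3=T, p4=T, p5=F, p6=F, p7=F, p8=F, p9=F, p10=T, p11=F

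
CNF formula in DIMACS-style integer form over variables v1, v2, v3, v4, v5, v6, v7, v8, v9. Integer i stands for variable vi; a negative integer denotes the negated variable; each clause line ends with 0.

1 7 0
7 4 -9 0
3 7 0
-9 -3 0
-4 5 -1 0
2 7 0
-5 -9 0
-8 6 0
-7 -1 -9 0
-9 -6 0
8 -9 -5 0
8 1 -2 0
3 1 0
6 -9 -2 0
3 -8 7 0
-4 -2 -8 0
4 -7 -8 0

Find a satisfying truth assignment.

v1 = False, v2 = False, v3 = True, v4 = True, v5 = False, v6 = True, v7 = True, v8 = True, v9 = False

Check each clause:
  1. {v1, v7} — v7 is true.
  2. {v4, ¬v9, v7} — v4 is true.
  3. {v3, v7} — v3 is true.
  4. {¬v3, ¬v9} — ¬v9 is true.
  5. {¬v1, v5, ¬v4} — ¬v1 is true.
  6. {v2, v7} — v7 is true.
  7. {¬v9, ¬v5} — ¬v5 is true.
  8. {¬v8, v6} — v6 is true.
  9. {¬v9, ¬v7, ¬v1} — ¬v1 is true.
  10. {¬v9, ¬v6} — ¬v9 is true.
  11. {¬v5, ¬v9, v8} — v8 is true.
  12. {v8, ¬v2, v1} — v8 is true.
  13. {v3, v1} — v3 is true.
  14. {¬v9, v6, ¬v2} — ¬v9 is true.
  15. {v7, ¬v8, v3} — v3 is true.
  16. {¬v4, ¬v8, ¬v2} — ¬v2 is true.
  17. {¬v7, v4, ¬v8} — v4 is true.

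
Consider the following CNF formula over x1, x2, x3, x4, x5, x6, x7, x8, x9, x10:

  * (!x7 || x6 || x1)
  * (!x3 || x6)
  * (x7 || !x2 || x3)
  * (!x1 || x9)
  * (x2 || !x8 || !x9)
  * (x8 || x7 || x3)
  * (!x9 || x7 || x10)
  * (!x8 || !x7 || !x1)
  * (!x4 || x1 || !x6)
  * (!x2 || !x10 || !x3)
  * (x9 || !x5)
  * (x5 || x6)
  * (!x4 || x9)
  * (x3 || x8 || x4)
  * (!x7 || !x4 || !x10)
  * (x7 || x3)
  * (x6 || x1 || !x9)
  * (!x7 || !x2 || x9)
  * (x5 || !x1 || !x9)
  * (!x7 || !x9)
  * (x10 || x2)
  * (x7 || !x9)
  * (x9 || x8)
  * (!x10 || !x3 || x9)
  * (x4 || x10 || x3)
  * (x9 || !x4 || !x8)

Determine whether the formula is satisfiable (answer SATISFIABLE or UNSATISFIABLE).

SATISFIABLE

Branch on x1: take x1 = False.
Branch on x2: take x2 = False.
  then x10 is forced to True.
The remaining clauses are satisfied by x3 = False, x4 = False, x5 = False, x6 = True, x7 = True, x8 = True, x9 = False.
Every clause has at least one true literal under this assignment.
So x1=0, x2=0, x3=0, x4=0, x5=0, x6=1, x7=1, x8=1, x9=0, x10=1 is a satisfying assignment.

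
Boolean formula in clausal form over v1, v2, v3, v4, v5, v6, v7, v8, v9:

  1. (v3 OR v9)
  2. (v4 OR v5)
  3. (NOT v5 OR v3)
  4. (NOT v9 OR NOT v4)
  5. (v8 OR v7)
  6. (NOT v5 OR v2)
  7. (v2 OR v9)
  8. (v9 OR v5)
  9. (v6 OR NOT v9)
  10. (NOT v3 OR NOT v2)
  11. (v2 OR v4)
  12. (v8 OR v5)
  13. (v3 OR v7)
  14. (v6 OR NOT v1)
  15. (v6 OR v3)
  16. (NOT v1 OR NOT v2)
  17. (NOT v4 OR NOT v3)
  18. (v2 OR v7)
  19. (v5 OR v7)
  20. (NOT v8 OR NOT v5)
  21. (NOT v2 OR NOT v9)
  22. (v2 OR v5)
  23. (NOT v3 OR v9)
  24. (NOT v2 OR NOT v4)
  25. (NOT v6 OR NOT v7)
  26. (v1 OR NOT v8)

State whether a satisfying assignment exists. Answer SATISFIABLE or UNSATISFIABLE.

v2 = True:
  propagation gives v3=False, v9=True; an empty clause results — contradiction.
v2 = False:
  propagation gives v5=False; an empty clause results — contradiction.
Every branch closes, so no satisfying assignment exists.

UNSATISFIABLE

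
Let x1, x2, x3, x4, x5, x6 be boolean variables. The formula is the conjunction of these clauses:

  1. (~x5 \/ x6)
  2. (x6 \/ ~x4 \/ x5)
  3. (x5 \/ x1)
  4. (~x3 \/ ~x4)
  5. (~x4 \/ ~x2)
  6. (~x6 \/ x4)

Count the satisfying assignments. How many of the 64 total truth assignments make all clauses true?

7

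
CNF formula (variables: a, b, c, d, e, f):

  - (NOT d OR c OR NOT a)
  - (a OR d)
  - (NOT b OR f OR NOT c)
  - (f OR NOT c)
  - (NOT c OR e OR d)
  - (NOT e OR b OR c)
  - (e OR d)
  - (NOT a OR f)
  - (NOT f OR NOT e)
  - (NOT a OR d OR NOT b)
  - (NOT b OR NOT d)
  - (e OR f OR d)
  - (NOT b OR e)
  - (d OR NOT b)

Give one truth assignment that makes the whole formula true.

a=False, b=False, c=False, d=True, e=False, f=True

Check each clause:
  1. (NOT d OR NOT a OR c) — NOT a is true.
  2. (d OR a) — d is true.
  3. (f OR NOT b OR NOT c) — NOT c is true.
  4. (NOT c OR f) — NOT c is true.
  5. (e OR d OR NOT c) — NOT c is true.
  6. (NOT e OR b OR c) — NOT e is true.
  7. (e OR d) — d is true.
  8. (f OR NOT a) — NOT a is true.
  9. (NOT e OR NOT f) — NOT e is true.
  10. (NOT a OR NOT b OR d) — d is true.
  11. (NOT b OR NOT d) — NOT b is true.
  12. (f OR d OR e) — d is true.
  13. (e OR NOT b) — NOT b is true.
  14. (d OR NOT b) — d is true.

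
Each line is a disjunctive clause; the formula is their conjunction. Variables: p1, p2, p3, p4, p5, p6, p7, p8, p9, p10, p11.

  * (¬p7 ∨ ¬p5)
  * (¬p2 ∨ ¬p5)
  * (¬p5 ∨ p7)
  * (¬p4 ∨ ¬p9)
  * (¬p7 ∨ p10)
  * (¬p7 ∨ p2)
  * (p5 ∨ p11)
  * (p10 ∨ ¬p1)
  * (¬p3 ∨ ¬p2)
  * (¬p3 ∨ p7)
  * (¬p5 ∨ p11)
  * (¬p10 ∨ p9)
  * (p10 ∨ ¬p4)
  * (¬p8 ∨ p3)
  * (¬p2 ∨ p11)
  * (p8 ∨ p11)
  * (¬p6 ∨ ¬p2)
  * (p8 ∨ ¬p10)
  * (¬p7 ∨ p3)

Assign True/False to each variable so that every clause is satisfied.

p1 = False  p2 = False  p3 = False  p4 = False  p5 = False  p6 = True  p7 = False  p8 = False  p9 = False  p10 = False  p11 = True

p1 occurs only negated in the remaining clauses — set p1 = False.
p4 occurs only negated in the remaining clauses — set p4 = False.
Try p2 = False.
  then p7 is forced to False.
  then p5 is forced to False.
  then p11 is forced to True.
  then p3 is forced to False.
  then p8 is forced to False.
  then p10 is forced to False.
p6, p9 are now unconstrained; take p6 = True, p9 = False.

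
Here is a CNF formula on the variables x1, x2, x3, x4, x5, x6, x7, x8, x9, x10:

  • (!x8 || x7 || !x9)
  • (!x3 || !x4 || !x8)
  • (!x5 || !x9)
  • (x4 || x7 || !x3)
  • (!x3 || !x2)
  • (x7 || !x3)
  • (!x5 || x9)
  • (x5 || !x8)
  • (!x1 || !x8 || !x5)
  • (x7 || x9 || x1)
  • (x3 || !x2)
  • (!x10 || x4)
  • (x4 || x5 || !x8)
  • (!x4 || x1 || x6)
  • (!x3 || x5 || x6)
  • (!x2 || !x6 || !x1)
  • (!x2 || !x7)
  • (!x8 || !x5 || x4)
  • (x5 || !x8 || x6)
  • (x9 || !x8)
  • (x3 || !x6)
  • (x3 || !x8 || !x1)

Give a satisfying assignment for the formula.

x1=False  x2=False  x3=False  x4=False  x5=False  x6=False  x7=False  x8=False  x9=True  x10=False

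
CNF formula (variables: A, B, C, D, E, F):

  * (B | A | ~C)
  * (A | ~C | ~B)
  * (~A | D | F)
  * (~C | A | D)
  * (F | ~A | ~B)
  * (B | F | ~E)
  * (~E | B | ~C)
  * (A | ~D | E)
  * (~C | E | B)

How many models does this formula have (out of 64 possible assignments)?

23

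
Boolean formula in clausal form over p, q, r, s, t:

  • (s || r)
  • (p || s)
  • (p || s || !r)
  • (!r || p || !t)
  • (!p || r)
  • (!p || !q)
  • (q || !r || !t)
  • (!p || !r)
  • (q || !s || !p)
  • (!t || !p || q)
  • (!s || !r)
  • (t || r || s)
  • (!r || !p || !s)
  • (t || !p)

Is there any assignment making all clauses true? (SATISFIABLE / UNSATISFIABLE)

SATISFIABLE

Try p = False.
  then s is forced to True.
  then r is forced to False.
q, t are now unconstrained; take q = False, t = True.
So p=0, q=0, r=0, s=1, t=1 is a satisfying assignment.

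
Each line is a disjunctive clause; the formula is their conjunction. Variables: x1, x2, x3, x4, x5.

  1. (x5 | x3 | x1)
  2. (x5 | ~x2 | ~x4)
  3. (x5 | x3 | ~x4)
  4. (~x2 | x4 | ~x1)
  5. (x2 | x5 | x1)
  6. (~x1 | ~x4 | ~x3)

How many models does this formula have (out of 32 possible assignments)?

Split on x1, then x4.
  x1=1, x4=1: remaining (x2,x3,x5) ∈ {(0,0,1); (1,0,1)} — 2.
  x1=1, x4=0: remaining (x2,x3,x5) ∈ {(0,0,0); (0,0,1); (0,1,0); (0,1,1)} — 4.
  x1=0, x4=1: remaining (x2,x3,x5) ∈ {(0,0,1); (0,1,1); (1,0,1); (1,1,1)} — 4.
  x1=0, x4=0: 5 of the 8 assignments to (x2,x3,x5) work.
Total: 2 + 4 + 4 + 5 = 15.

15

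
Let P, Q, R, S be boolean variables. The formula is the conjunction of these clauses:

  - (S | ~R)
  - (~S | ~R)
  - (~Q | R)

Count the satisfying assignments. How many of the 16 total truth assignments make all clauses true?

The models are:
  P=0 Q=0 R=0 S=0
  P=0 Q=0 R=0 S=1
  P=1 Q=0 R=0 S=0
  P=1 Q=0 R=0 S=1
Count: 4.

4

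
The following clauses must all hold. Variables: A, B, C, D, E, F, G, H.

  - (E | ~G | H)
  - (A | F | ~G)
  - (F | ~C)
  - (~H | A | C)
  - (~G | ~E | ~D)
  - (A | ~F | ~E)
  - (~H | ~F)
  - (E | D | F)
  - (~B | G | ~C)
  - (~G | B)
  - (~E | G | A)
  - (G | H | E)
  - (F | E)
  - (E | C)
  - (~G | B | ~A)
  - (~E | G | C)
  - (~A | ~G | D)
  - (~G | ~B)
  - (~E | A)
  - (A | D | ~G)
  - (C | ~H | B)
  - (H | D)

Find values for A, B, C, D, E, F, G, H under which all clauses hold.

A = T, B = F, C = T, D = T, E = T, F = T, G = F, H = F

Check each clause:
  1. (H | ~G | E) — ~G is true.
  2. (~G | A | F) — A is true.
  3. (F | ~C) — F is true.
  4. (A | ~H | C) — ~H is true.
  5. (~E | ~D | ~G) — ~G is true.
  6. (A | ~F | ~E) — A is true.
  7. (~F | ~H) — ~H is true.
  8. (F | D | E) — D is true.
  9. (~C | ~B | G) — ~B is true.
  10. (B | ~G) — ~G is true.
  11. (~E | G | A) — A is true.
  12. (H | G | E) — E is true.
  13. (F | E) — E is true.
  14. (C | E) — C is true.
  15. (B | ~A | ~G) — ~G is true.
  16. (C | G | ~E) — C is true.
  17. (~A | ~G | D) — ~G is true.
  18. (~B | ~G) — ~G is true.
  19. (~E | A) — A is true.
  20. (A | D | ~G) — ~G is true.
  21. (~H | B | C) — ~H is true.
  22. (H | D) — D is true.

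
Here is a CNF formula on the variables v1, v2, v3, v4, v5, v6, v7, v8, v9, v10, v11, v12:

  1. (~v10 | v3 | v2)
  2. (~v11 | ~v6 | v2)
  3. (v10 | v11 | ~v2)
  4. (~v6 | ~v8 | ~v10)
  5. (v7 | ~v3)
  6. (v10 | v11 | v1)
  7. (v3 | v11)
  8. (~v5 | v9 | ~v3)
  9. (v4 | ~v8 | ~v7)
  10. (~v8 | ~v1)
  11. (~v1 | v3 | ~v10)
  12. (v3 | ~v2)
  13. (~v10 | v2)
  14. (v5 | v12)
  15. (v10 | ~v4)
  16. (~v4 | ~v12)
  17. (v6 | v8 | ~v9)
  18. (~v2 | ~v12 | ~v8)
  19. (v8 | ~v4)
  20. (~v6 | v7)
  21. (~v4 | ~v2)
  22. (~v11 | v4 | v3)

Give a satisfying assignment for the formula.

v1=T, v2=T, v3=T, v4=F, v5=F, v6=T, v7=T, v8=F, v9=T, v10=F, v11=T, v12=T

Set v1 = True and propagate.
  then v8 is forced to False.
  then v4 is forced to False.
Branch on v2: take v2 = True.
  then v3 is forced to True.
  then v7 is forced to True.
For the remaining variables, v5 = False, v6 = True, v9 = True, v10 = False, v11 = True, v12 = True works.
Every clause has at least one true literal under this assignment.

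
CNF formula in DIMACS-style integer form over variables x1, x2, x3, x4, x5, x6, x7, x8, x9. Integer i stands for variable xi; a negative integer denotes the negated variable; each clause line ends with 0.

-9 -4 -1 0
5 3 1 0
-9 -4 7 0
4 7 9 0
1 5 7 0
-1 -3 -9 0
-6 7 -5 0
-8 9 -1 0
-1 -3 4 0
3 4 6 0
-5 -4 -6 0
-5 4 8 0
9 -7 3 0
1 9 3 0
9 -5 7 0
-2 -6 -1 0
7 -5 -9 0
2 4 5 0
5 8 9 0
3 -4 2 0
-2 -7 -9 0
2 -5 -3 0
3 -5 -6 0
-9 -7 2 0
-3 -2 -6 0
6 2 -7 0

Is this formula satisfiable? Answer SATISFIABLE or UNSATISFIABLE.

SATISFIABLE

Set x1 = False and propagate.
Branch on x2: take x2 = True.
Set x3 = True and propagate.
  then x6 is forced to False.
The remaining clauses are satisfied by x4 = False, x5 = True, x7 = True, x8 = True, x9 = False.
Every clause has at least one true literal under this assignment.
So x1=0  x2=1  x3=1  x4=0  x5=1  x6=0  x7=1  x8=1  x9=0 is a satisfying assignment.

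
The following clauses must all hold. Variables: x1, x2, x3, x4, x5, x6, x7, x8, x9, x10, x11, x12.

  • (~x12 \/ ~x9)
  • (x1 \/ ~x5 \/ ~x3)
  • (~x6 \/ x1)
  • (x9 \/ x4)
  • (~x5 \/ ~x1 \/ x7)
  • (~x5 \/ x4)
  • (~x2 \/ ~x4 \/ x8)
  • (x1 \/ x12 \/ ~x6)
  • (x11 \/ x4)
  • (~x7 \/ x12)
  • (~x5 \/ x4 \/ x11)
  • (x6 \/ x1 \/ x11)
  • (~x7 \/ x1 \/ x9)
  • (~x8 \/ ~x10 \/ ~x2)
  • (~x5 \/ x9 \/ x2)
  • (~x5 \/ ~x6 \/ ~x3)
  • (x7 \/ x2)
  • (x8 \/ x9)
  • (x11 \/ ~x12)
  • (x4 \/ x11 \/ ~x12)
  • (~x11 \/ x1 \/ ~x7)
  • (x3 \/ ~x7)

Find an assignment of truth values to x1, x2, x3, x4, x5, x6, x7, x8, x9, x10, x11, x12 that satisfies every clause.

x1=True, x2=True, x3=False, x4=True, x5=False, x6=False, x7=False, x8=True, x9=False, x10=False, x11=True, x12=True

Check each clause:
  1. (~x9 \/ ~x12) — ~x9 is true.
  2. (~x5 \/ ~x3 \/ x1) — x1 is true.
  3. (~x6 \/ x1) — x1 is true.
  4. (x9 \/ x4) — x4 is true.
  5. (x7 \/ ~x5 \/ ~x1) — ~x5 is true.
  6. (x4 \/ ~x5) — ~x5 is true.
  7. (~x4 \/ ~x2 \/ x8) — x8 is true.
  8. (x1 \/ ~x6 \/ x12) — x1 is true.
  9. (x11 \/ x4) — x11 is true.
  10. (~x7 \/ x12) — ~x7 is true.
  11. (x11 \/ ~x5 \/ x4) — x11 is true.
  12. (x1 \/ x6 \/ x11) — x1 is true.
  13. (x9 \/ ~x7 \/ x1) — ~x7 is true.
  14. (~x10 \/ ~x8 \/ ~x2) — ~x10 is true.
  15. (~x5 \/ x2 \/ x9) — x2 is true.
  16. (~x6 \/ ~x5 \/ ~x3) — ~x6 is true.
  17. (x2 \/ x7) — x2 is true.
  18. (x9 \/ x8) — x8 is true.
  19. (~x12 \/ x11) — x11 is true.
  20. (x4 \/ ~x12 \/ x11) — x11 is true.
  21. (~x7 \/ x1 \/ ~x11) — x1 is true.
  22. (x3 \/ ~x7) — ~x7 is true.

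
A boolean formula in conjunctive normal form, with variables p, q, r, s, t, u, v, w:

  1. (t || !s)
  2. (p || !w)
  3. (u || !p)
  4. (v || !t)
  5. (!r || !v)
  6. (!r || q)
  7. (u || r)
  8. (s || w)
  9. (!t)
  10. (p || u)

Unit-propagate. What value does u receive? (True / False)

(!t) stands alone — t = False.
(!s || t): since t = False, the clause reduces to (!s). s = False.
(w || s) with s = False leaves only w, so w = True.
(!w || p): since w = True, the clause reduces to (p). p = True.
From (u || !p) and p = True: u = True.

True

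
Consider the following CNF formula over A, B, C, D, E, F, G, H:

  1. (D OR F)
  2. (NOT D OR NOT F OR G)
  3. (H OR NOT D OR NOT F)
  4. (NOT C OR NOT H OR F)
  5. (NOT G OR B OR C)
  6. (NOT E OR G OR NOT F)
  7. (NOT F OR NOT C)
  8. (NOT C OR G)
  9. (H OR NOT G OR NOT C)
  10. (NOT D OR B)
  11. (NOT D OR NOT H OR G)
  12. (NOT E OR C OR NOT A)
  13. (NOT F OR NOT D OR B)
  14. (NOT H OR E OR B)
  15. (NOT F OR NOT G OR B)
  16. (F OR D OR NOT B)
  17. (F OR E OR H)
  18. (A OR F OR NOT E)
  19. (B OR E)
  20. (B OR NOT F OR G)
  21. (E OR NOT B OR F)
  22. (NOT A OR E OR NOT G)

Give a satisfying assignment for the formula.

A=F, B=T, C=F, D=T, E=T, F=T, G=T, H=T

Check each clause:
  1. (F OR D) — D is true.
  2. (NOT D OR G OR NOT F) — G is true.
  3. (H OR NOT F OR NOT D) — H is true.
  4. (NOT C OR NOT H OR F) — NOT C is true.
  5. (B OR C OR NOT G) — B is true.
  6. (NOT E OR G OR NOT F) — G is true.
  7. (NOT F OR NOT C) — NOT C is true.
  8. (NOT C OR G) — NOT C is true.
  9. (NOT C OR H OR NOT G) — H is true.
  10. (NOT D OR B) — B is true.
  11. (G OR NOT H OR NOT D) — G is true.
  12. (NOT A OR NOT E OR C) — NOT A is true.
  13. (NOT D OR B OR NOT F) — B is true.
  14. (E OR NOT H OR B) — B is true.
  15. (NOT G OR NOT F OR B) — B is true.
  16. (D OR NOT B OR F) — D is true.
  17. (F OR E OR H) — H is true.
  18. (A OR F OR NOT E) — F is true.
  19. (E OR B) — B is true.
  20. (B OR NOT F OR G) — B is true.
  21. (NOT B OR E OR F) — E is true.
  22. (E OR NOT G OR NOT A) — E is true.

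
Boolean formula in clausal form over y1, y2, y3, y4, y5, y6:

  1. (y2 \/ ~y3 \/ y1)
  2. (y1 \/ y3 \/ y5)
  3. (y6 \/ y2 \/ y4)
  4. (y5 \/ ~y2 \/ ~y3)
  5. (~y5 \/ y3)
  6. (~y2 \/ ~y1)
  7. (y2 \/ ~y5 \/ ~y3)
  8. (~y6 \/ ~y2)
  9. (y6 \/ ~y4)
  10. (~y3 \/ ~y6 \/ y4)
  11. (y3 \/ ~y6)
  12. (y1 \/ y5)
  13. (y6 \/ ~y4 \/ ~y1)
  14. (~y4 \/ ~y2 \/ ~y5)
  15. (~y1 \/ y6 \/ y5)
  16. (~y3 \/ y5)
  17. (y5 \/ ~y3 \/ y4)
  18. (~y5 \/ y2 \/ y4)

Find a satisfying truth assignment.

y1=F, y2=T, y3=T, y4=F, y5=T, y6=F

Check each clause:
  1. (y2 \/ y1 \/ ~y3) — y2 is true.
  2. (y5 \/ y1 \/ y3) — y3 is true.
  3. (y2 \/ y4 \/ y6) — y2 is true.
  4. (~y3 \/ y5 \/ ~y2) — y5 is true.
  5. (y3 \/ ~y5) — y3 is true.
  6. (~y1 \/ ~y2) — ~y1 is true.
  7. (~y5 \/ y2 \/ ~y3) — y2 is true.
  8. (~y2 \/ ~y6) — ~y6 is true.
  9. (~y4 \/ y6) — ~y4 is true.
  10. (~y6 \/ ~y3 \/ y4) — ~y6 is true.
  11. (~y6 \/ y3) — ~y6 is true.
  12. (y5 \/ y1) — y5 is true.
  13. (~y1 \/ y6 \/ ~y4) — ~y4 is true.
  14. (~y5 \/ ~y4 \/ ~y2) — ~y4 is true.
  15. (y6 \/ ~y1 \/ y5) — y5 is true.
  16. (~y3 \/ y5) — y5 is true.
  17. (y4 \/ ~y3 \/ y5) — y5 is true.
  18. (y2 \/ y4 \/ ~y5) — y2 is true.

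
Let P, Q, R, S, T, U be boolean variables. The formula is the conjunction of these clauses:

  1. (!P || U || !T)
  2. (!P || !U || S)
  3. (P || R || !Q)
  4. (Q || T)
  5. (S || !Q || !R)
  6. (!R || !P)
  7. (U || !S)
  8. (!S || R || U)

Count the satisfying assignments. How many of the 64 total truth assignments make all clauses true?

Split on P, then R.
  P=T, R=T: a clause becomes empty — 0.
  P=T, R=F: remaining (Q,S,T,U) ∈ {(F,T,T,T); (T,F,F,F); (T,T,F,T); (T,T,T,T)} — 4.
  P=F, R=T: 5 of the 16 assignments to (Q,S,T,U) work.
  P=F, R=F: remaining (Q,S,T,U) ∈ {(F,F,T,F); (F,F,T,T); (F,T,T,T)} — 3.
Total: 0 + 4 + 5 + 3 = 12.

12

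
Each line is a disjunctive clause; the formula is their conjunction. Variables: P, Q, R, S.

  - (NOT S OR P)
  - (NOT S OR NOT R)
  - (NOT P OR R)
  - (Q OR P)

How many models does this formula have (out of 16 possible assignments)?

4

The models are:
  P=F Q=T R=F S=F
  P=F Q=T R=T S=F
  P=T Q=F R=T S=F
  P=T Q=T R=T S=F
Count: 4.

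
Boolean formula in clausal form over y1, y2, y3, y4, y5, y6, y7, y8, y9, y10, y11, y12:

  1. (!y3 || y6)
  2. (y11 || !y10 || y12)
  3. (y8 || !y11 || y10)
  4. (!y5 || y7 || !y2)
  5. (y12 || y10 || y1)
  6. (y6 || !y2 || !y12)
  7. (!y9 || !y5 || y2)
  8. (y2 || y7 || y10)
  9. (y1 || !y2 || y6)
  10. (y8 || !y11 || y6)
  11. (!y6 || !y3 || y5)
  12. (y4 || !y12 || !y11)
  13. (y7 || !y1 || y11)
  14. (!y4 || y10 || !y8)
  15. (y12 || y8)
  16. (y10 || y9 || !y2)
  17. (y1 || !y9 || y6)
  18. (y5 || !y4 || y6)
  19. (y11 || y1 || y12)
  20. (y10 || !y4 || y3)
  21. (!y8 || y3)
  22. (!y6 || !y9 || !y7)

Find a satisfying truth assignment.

Set y1 = True and propagate.
The remaining clauses are satisfied by y2 = False, y3 = False, y4 = False, y5 = True, y6 = True, y7 = True, y8 = False, y9 = False, y10 = False, y11 = False, y12 = True.
Every clause has at least one true literal under this assignment.

y1=T, y2=F, y3=F, y4=F, y5=T, y6=T, y7=T, y8=F, y9=F, y10=F, y11=F, y12=T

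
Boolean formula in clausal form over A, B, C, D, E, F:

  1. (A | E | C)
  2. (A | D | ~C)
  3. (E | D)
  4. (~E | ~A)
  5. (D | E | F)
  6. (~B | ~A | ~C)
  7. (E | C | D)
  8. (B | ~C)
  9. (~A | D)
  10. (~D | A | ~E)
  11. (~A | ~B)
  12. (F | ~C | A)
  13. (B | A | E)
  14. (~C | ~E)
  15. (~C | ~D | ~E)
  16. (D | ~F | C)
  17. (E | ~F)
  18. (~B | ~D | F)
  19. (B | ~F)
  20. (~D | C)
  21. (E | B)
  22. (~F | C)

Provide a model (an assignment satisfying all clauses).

A=F  B=F  C=F  D=F  E=T  F=F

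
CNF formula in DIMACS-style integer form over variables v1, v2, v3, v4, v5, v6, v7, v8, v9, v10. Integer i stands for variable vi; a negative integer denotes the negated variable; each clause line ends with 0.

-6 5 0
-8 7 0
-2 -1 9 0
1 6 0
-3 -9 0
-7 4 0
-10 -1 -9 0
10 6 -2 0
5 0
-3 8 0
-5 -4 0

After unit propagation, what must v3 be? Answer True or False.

Unit clause (v5) sets v5 = True.
(NOT v4 OR NOT v5) with v5 = True leaves only NOT v4, so v4 = False.
(v4 OR NOT v7): since v4 = False, the clause reduces to (NOT v7). v7 = False.
From (NOT v8 OR v7) and v7 = False: v8 = False.
(v8 OR NOT v3): since v8 = False, the clause reduces to (NOT v3). v3 = False.

False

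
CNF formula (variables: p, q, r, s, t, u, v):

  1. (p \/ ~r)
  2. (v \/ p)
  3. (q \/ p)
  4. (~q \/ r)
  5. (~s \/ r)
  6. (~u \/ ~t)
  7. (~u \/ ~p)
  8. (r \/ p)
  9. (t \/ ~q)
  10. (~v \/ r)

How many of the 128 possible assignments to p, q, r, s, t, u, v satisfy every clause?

14

Case analysis on p and r:
  p=T, r=T: s, v free; 3 ways for (q,t,u) × 2^2 = 12.
  p=T, r=F: remaining (q,s,t,u,v) ∈ {(F,F,F,F,F); (F,F,T,F,F)} — 2.
  p=F, r=T: a clause becomes empty — 0.
  p=F, r=F: a clause becomes empty — 0.
Total: 12 + 2 + 0 + 0 = 14.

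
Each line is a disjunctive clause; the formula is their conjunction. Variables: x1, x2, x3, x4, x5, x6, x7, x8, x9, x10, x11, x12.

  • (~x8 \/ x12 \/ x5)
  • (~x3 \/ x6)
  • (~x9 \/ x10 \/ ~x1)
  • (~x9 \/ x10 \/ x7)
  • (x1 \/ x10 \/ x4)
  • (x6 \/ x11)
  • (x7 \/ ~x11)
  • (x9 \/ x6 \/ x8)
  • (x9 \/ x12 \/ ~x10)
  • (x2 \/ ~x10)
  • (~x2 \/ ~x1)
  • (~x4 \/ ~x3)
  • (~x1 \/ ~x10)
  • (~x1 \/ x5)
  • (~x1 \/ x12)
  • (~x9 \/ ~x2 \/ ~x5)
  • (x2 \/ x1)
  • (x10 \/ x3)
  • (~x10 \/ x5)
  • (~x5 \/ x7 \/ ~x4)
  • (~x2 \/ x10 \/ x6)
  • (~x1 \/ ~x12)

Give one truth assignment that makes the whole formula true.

x1=F, x2=T, x3=F, x4=T, x5=T, x6=F, x7=T, x8=T, x9=F, x10=T, x11=T, x12=T

Pure literal: x7 appears only positively; assign x7 = True.
Set x1 = False and propagate.
  then x2 is forced to True.
Branch on x3: take x3 = False.
  then x10 is forced to True.
  then x5 is forced to True.
  then x9 is forced to False.
  then x12 is forced to True.
For the remaining variables, x4 = True, x6 = False, x8 = True, x11 = True works.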